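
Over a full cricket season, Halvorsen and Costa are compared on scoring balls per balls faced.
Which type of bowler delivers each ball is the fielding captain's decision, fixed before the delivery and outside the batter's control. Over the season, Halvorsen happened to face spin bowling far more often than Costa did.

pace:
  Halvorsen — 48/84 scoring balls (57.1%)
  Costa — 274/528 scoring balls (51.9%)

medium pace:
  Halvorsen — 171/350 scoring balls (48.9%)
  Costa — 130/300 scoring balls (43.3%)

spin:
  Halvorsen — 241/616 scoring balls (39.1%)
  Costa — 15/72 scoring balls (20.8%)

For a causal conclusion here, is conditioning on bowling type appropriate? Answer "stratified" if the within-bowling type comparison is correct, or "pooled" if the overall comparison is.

stratified

The bowling type-specific comparison favours Halvorsen throughout, but the pooled figures favour Costa. The question is whether to condition on bowling type.
The imbalance in bowling type arose from how balls faced were allocated, not from anything the player did; and bowling type independently affects the outcome. The pooled gap is confounded — condition on bowling type.
Within each level — pace: 57.1% vs 51.9%; medium pace: 48.9% vs 43.3%; spin: 39.1% vs 20.8% — Halvorsen is higher every time.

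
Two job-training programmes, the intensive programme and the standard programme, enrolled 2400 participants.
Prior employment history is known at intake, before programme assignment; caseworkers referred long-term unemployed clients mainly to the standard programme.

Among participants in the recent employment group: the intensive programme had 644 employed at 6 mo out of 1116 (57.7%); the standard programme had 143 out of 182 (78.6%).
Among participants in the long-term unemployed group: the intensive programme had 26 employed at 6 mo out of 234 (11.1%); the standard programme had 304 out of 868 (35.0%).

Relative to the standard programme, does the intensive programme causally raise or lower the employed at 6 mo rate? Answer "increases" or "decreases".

decreases

Prior employment history satisfies the back-door criterion: it is not a descendant of the programme, and it blocks the spurious path from programme to outcome. Adjusting for it (i.e., using the within-prior employment history rates) gives the causal effect.
Within each level — recent employment: 57.7% vs 78.6%; long-term unemployed: 11.1% vs 35.0% — the standard programme is higher every time.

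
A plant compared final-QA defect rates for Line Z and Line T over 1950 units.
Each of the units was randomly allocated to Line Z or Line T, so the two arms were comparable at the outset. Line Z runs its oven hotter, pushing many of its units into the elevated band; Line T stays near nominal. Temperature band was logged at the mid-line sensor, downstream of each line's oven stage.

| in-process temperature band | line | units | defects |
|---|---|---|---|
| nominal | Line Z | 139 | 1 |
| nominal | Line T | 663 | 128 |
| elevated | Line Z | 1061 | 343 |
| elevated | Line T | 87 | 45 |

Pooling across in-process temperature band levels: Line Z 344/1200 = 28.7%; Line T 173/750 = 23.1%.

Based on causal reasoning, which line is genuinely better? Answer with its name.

The in-process temperature band-specific comparison favours Line Z throughout, but the pooled figures favour Line T. The question is whether to condition on in-process temperature band.
In-process temperature band is downstream of the line. One should not condition on a consequence of treatment, so the overall rates are the right comparison.
Pooled: Line Z 28.7% vs Line T 23.1%; Line T is lower overall.

Line T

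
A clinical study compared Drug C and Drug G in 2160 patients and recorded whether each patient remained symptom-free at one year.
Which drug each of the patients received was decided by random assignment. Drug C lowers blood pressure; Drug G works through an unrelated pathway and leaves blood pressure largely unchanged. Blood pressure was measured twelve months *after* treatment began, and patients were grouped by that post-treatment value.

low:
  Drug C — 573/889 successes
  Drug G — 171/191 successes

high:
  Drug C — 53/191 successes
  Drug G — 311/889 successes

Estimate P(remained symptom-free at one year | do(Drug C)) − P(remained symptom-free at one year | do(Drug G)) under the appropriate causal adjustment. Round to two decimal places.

+0.13

Blood pressure is downstream of the drug. One should not condition on a consequence of treatment, so the overall rates are the right comparison.
The causal difference is the pooled difference: 0.580 − 0.446 = +0.133.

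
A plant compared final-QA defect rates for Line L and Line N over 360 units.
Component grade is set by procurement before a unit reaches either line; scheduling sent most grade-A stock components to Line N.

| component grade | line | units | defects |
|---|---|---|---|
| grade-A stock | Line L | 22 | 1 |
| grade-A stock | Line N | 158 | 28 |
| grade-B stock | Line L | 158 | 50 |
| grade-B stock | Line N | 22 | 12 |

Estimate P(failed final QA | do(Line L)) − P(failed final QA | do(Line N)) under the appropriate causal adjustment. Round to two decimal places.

-0.18

Nothing the line does changes component grade; the imbalance is an allocation artefact. With component grade also predicting the outcome, the pooled figure is confounded, and the within-stratum comparison is the causal one.
Adjusting over the population distribution of component grade: 0.500·(0.045−0.177) + 0.500·(0.316−0.545) = -0.180.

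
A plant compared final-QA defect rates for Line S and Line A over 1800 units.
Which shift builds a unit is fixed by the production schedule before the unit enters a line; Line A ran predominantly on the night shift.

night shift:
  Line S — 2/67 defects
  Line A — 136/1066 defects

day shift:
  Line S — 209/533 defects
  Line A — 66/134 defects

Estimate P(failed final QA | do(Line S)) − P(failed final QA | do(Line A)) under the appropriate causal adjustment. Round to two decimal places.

-0.10

The stratified and pooled comparisons disagree (Line S wins within each shift; Line A wins overall), so the answer turns on the causal role of shift.
Here shift is a common cause — it drives both which line a case falls under and the outcome. The crude comparison mixes populations; the stratum-specific rates are the causally relevant ones.
Adjusting over the population distribution of shift: 0.629·(0.030−0.128) + 0.371·(0.392−0.493) = -0.099.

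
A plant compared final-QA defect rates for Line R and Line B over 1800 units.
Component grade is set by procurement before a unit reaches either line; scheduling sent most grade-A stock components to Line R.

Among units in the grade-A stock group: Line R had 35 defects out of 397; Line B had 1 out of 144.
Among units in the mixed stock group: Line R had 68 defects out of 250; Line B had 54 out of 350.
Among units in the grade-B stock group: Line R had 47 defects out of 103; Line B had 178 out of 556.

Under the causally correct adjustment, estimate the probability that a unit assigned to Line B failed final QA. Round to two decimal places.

The component grade-specific comparison favours Line B throughout, but the pooled figures favour Line R. The question is whether to condition on component grade.
Component grade is set before the line has any effect — it is not caused by the line — and it independently drives the outcome. That makes it a confounder, so the causal comparison is within component grade levels.
Standardising Line B to the population component grade mix: 0.301·1/144 + 0.333·54/350 + 0.366·178/556 = 0.171.

0.17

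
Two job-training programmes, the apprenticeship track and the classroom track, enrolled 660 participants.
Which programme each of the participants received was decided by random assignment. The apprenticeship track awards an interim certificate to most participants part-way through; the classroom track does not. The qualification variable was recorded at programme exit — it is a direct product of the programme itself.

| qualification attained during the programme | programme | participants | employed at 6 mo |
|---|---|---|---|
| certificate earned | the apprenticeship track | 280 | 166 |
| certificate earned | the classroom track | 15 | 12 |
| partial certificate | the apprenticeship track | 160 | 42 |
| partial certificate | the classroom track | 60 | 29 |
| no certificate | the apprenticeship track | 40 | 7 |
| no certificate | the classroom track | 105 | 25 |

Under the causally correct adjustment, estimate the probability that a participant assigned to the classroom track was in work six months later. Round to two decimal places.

The stratified and pooled comparisons disagree (the classroom track wins within each qualification attained during the programme; the apprenticeship track wins overall), so the answer turns on the causal role of qualification attained during the programme.
Qualification attained during the programme is recorded after the programme and is itself shifted by it — it sits on the causal path from programme to outcome. Conditioning on a mediator would strip out part of the effect we want; the pooled comparison gives the total causal effect.
So P(outcome | do(the classroom track)) is just the pooled rate for the classroom track: 66/180 = 0.367.

0.37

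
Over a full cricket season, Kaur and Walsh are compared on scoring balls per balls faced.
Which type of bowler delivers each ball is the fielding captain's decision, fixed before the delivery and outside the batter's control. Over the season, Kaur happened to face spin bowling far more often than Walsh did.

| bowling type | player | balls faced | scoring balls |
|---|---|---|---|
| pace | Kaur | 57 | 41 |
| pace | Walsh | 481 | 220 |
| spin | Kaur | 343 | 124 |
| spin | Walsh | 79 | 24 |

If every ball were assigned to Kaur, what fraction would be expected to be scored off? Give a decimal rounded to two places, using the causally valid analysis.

Since bowling type is a pre-existing factor (not a product of the player) and it affects the outcome on its own, it is a confounder. The stratified rates, not the pooled rate, identify the causal effect.
Standardising Kaur to the population bowling type mix: 0.560·41/57 + 0.440·124/343 = 0.562.

0.56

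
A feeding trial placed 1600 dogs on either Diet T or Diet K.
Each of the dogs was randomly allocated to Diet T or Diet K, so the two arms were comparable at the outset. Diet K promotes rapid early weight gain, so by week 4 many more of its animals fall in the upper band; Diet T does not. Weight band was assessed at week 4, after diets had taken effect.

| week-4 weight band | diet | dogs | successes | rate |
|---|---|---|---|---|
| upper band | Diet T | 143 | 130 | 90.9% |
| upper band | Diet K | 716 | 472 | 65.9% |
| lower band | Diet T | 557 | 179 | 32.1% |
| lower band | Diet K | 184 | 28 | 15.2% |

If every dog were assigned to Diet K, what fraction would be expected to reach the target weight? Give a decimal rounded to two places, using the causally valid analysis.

The week-4 weight band-specific comparison favours Diet T throughout, but the pooled figures favour Diet K. The question is whether to condition on week-4 weight band.
Week-4 weight band is recorded after the diet and is itself shifted by it — it sits on the causal path from diet to outcome. Conditioning on a mediator would strip out part of the effect we want; the pooled comparison gives the total causal effect.
So P(outcome | do(Diet K)) is just the pooled rate for Diet K: 500/900 = 0.556.

0.56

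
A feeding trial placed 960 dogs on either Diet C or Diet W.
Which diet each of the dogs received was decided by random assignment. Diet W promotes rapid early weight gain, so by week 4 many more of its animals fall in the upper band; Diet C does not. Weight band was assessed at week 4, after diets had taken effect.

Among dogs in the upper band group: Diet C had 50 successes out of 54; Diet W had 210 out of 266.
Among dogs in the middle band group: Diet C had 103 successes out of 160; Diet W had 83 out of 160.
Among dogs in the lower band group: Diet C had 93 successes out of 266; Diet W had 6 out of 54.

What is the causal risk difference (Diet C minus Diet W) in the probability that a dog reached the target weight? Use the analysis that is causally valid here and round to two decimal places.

-0.11

Stratifying would compare diets among dogs the diets themselves sorted into week-4 weight band groups — a form of selection on an intermediate. The unconditioned pooled rates give the total causal effect.
The causal difference is the pooled difference: 0.512 − 0.623 = -0.110.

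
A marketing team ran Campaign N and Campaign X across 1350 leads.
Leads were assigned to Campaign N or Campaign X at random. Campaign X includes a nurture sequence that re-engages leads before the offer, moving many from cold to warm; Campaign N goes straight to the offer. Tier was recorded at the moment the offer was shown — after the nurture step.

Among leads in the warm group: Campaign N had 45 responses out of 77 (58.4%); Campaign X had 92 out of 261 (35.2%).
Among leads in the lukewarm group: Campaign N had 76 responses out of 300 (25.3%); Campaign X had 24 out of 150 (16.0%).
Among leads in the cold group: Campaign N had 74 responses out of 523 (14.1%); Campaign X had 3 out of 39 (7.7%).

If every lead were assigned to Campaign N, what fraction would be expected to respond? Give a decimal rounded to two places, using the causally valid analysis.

Within every engagement tier level Campaign N has the higher rate, yet pooled Campaign X does — Simpson's reversal.
Engagement tier here is a post-treatment variable shaped by the campaign; conditioning on it would introduce bias rather than remove it. The overall comparison is the causal one.
So P(outcome | do(Campaign N)) is just the pooled rate for Campaign N: 195/900 = 0.217.

0.22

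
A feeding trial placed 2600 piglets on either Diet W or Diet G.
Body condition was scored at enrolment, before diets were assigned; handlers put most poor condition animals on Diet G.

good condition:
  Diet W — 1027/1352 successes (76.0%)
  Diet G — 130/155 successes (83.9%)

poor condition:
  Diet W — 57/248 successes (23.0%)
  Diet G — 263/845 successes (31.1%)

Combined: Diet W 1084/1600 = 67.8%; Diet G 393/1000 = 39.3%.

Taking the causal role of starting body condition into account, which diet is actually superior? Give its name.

Within every starting body condition level Diet G has the higher rate, yet pooled Diet W does — Simpson's reversal.
Here starting body condition is a common cause — it drives both which diet a case falls under and the outcome. The crude comparison mixes populations; the stratum-specific rates are the causally relevant ones.
Within each level — good condition: 76.0% vs 83.9%; poor condition: 23.0% vs 31.1% — Diet G is higher every time.

Diet G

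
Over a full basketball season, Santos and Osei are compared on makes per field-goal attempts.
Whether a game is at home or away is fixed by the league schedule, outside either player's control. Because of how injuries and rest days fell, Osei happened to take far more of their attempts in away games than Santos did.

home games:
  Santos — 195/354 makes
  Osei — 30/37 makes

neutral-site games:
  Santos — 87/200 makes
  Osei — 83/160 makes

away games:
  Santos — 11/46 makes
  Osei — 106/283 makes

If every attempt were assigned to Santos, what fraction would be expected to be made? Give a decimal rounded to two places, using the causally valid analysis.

The imbalance in game venue arose from how field-goal attempts were allocated, not from anything the player did; and game venue independently affects the outcome. The pooled gap is confounded — condition on game venue.
Standardising Santos to the population game venue mix: 0.362·195/354 + 0.333·87/200 + 0.305·11/46 = 0.417.

0.42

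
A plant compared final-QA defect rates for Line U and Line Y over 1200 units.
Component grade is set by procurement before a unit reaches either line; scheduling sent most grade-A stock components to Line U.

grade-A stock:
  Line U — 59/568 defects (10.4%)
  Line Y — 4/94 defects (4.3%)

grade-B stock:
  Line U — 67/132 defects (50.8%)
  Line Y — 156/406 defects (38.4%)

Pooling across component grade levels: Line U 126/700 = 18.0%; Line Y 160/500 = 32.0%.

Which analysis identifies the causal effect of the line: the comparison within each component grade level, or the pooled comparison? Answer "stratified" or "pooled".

stratified

The component grade-specific comparison favours Line Y throughout, but the pooled figures favour Line U. The question is whether to condition on component grade.
Here component grade is a common cause — it drives both which line a case falls under and the outcome. The crude comparison mixes populations; the stratum-specific rates are the causally relevant ones.
Within each level — grade-A stock: 10.4% vs 4.3%; grade-B stock: 50.8% vs 38.4% — Line Y is lower every time.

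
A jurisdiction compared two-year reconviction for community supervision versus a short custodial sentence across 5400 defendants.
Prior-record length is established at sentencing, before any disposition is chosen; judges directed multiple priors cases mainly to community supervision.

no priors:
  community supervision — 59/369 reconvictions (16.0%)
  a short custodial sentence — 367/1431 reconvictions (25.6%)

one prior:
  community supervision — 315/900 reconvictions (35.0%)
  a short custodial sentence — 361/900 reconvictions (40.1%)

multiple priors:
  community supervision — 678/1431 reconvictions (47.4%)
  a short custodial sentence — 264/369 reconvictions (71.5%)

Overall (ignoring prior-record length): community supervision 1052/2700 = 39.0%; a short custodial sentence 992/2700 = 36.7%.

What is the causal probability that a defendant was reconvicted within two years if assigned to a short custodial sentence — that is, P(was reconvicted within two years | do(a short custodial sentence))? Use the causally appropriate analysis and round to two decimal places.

0.46

community supervision is lower inside every prior-record length stratum but a short custodial sentence is lower in aggregate. Whether to stratify depends on how prior-record length relates to the disposition.
Prior-record length differs across dispositions for reasons unrelated to any effect of the disposition itself, and it separately predicts the outcome — a classic confounder. We must compare within prior-record length levels.
Standardising a short custodial sentence to the population prior-record length mix: 0.333·367/1431 + 0.333·361/900 + 0.333·264/369 = 0.458.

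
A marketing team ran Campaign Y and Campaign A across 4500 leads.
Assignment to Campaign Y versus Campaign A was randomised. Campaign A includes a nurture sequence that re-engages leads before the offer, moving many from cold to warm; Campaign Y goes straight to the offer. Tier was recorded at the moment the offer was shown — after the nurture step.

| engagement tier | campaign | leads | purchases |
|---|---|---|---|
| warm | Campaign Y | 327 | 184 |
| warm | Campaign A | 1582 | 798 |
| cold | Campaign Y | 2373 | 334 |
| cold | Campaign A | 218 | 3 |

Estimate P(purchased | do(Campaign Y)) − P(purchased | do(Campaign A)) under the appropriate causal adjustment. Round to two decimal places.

Stratifying would compare campaigns among leads the campaigns themselves sorted into engagement tier groups — a form of selection on an intermediate. The unconditioned pooled rates give the total causal effect.
The causal difference is the pooled difference: 0.192 − 0.445 = -0.253.

-0.25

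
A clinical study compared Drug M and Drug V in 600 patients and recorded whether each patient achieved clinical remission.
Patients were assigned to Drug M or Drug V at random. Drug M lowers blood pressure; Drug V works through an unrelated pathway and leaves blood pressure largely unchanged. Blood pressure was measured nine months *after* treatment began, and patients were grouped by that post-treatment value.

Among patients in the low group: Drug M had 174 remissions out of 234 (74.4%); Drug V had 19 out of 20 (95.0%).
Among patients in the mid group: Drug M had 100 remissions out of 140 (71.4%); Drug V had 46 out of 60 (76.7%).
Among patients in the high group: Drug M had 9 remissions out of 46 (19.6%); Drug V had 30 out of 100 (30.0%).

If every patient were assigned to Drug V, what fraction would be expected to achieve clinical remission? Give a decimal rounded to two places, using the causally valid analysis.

Within every blood pressure level Drug V has the higher rate, yet pooled Drug M does — Simpson's reversal.
Blood pressure here is a post-treatment variable shaped by the drug; conditioning on it would introduce bias rather than remove it. The overall comparison is the causal one.
So P(outcome | do(Drug V)) is just the pooled rate for Drug V: 95/180 = 0.528.

0.53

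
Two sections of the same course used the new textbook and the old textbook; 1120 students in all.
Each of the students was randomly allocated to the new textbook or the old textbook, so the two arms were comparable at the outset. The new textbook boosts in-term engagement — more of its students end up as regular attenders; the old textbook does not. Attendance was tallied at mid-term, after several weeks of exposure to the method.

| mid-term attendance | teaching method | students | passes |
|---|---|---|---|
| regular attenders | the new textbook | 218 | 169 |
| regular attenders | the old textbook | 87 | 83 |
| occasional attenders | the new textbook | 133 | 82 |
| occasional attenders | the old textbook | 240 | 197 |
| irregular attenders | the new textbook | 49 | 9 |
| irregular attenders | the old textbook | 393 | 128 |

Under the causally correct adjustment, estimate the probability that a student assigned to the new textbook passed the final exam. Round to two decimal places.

0.65

Mid-term attendance is recorded after the teaching method and is itself shifted by it — it sits on the causal path from teaching method to outcome. Conditioning on a mediator would strip out part of the effect we want; the pooled comparison gives the total causal effect.
So P(outcome | do(the new textbook)) is just the pooled rate for the new textbook: 260/400 = 0.650.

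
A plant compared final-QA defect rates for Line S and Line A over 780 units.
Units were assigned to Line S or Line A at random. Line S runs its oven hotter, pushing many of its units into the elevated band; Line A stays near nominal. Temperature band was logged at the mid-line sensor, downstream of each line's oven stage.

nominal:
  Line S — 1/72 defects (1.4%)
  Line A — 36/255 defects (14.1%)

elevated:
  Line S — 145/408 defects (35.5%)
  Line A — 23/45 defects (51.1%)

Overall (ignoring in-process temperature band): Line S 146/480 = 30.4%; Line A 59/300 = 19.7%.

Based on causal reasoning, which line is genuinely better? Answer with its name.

Line A

The stratified and pooled comparisons disagree (Line S wins within each in-process temperature band; Line A wins overall), so the answer turns on the causal role of in-process temperature band.
In-process temperature band lies on the pathway line → in-process temperature band → outcome, so adjusting for it blocks the indirect effect. For the total causal effect of line, use the unadjusted pooled rates.
Pooled: Line S 30.4% vs Line A 19.7%; Line A is lower overall.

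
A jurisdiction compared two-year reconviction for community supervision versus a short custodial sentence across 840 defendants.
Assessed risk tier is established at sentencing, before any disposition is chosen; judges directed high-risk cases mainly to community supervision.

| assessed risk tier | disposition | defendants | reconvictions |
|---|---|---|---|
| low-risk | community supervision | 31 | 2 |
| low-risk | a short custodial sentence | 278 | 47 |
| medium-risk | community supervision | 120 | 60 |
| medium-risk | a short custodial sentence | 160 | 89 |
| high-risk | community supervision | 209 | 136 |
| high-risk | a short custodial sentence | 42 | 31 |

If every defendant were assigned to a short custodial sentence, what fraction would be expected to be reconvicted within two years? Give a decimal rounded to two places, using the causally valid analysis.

The stratified and pooled comparisons disagree (community supervision wins within each assessed risk tier; a short custodial sentence wins overall), so the answer turns on the causal role of assessed risk tier.
Nothing the disposition does changes assessed risk tier; the imbalance is an allocation artefact. With assessed risk tier also predicting the outcome, the pooled figure is confounded, and the within-stratum comparison is the causal one.
Standardising a short custodial sentence to the population assessed risk tier mix: 0.368·47/278 + 0.333·89/160 + 0.299·31/42 = 0.468.

0.47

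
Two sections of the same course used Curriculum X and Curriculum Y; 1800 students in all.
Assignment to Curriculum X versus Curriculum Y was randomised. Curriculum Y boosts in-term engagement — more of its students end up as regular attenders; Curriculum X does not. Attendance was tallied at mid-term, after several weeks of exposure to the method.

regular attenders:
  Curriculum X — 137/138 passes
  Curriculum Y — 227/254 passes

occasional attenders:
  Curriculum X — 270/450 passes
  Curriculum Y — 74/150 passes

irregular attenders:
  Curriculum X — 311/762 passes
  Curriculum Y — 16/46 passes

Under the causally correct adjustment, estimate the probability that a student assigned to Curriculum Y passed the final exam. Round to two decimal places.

0.70

Mid-term attendance lies on the pathway teaching method → mid-term attendance → outcome, so adjusting for it blocks the indirect effect. For the total causal effect of teaching method, use the unadjusted pooled rates.
So P(outcome | do(Curriculum Y)) is just the pooled rate for Curriculum Y: 317/450 = 0.704.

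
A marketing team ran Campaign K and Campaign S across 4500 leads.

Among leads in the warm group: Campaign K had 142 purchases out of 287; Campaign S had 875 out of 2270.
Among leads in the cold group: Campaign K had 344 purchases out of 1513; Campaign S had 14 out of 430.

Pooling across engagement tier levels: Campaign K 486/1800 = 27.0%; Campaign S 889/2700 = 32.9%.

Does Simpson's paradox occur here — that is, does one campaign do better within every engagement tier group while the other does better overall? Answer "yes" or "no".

yes

Within each engagement tier level (warm 49.5% vs 38.5%; cold 22.7% vs 3.3%), Campaign K has the higher rate every time. Pooled: 27.0% vs 32.9% — Campaign S has the higher rate overall. The two comparisons disagree.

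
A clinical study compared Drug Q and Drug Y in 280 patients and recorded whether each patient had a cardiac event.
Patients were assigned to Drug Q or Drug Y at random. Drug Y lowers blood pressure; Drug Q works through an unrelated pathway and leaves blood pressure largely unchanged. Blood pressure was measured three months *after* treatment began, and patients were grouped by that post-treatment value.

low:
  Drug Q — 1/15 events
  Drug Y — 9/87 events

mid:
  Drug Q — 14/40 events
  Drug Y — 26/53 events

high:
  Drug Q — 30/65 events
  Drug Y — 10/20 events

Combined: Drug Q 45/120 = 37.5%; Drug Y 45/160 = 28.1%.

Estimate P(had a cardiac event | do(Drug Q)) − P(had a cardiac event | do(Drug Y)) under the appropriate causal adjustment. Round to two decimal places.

Blood pressure lies on the pathway drug → blood pressure → outcome, so adjusting for it blocks the indirect effect. For the total causal effect of drug, use the unadjusted pooled rates.
The causal difference is the pooled difference: 0.375 − 0.281 = +0.094.

+0.09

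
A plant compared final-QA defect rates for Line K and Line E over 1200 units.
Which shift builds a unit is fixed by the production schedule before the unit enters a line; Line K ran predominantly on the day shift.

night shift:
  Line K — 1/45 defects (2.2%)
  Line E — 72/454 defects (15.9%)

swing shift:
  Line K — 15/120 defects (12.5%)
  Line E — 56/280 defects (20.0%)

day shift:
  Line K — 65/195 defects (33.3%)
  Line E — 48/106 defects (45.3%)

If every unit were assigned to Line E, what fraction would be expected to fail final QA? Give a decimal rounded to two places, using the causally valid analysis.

0.25

The shift-specific comparison favours Line K throughout, but the pooled figures favour Line E. The question is whether to condition on shift.
Here shift is a common cause — it drives both which line a case falls under and the outcome. The crude comparison mixes populations; the stratum-specific rates are the causally relevant ones.
Standardising Line E to the population shift mix: 0.416·72/454 + 0.333·56/280 + 0.251·48/106 = 0.246.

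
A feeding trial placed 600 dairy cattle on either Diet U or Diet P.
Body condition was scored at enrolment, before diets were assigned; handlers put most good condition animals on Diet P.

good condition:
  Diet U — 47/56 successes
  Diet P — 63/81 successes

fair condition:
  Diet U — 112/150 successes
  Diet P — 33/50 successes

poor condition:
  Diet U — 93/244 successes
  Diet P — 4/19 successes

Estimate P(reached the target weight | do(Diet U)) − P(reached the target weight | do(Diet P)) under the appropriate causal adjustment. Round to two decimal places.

+0.12

The imbalance in starting body condition arose from how dairy cattle were allocated, not from anything the diet did; and starting body condition independently affects the outcome. The pooled gap is confounded — condition on starting body condition.
Adjusting over the population distribution of starting body condition: 0.228·(0.839−0.778) + 0.333·(0.747−0.660) + 0.438·(0.381−0.211) = +0.118.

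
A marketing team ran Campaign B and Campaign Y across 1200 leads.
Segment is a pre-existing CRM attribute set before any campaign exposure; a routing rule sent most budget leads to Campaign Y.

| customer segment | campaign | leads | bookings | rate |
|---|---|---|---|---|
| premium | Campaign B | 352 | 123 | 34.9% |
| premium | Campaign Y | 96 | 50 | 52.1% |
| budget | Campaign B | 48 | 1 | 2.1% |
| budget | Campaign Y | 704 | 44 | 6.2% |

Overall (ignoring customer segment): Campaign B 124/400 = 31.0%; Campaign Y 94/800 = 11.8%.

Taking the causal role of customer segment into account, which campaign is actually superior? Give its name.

Campaign Y

Within every customer segment level Campaign Y has the higher rate, yet pooled Campaign B does — Simpson's reversal.
Since customer segment is a pre-existing factor (not a product of the campaign) and it affects the outcome on its own, it is a confounder. The stratified rates, not the pooled rate, identify the causal effect.
Within each level — premium: 34.9% vs 52.1%; budget: 2.1% vs 6.2% — Campaign Y is higher every time.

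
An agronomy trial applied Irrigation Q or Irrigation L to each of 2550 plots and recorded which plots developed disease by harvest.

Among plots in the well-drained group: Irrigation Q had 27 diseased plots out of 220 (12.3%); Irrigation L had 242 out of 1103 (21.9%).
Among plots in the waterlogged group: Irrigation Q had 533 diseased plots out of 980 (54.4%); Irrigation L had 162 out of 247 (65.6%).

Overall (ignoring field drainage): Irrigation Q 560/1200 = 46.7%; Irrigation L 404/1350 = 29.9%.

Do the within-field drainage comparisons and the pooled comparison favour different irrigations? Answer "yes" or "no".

Within each field drainage level (well-drained 12.3% vs 21.9%; waterlogged 54.4% vs 65.6%), Irrigation Q has the lower rate every time. Pooled: 46.7% vs 29.9% — Irrigation L has the lower rate overall. The two comparisons disagree.

yes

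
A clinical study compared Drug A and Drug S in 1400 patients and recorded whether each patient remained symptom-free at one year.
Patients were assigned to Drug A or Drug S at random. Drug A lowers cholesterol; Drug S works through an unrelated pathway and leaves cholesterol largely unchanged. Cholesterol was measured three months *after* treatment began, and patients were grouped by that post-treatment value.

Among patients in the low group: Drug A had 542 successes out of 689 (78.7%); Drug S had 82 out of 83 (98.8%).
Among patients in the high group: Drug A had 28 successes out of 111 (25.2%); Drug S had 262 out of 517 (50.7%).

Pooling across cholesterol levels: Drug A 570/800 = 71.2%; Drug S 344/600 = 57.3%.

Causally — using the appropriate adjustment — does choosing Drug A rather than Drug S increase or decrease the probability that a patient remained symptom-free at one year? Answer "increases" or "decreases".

The distribution of cholesterol is itself part of what the drug does — it is an intermediate outcome. Holding it fixed would remove that part of the effect; the total effect is the pooled difference.
Pooled: Drug A 71.2% vs Drug S 57.3%; Drug A is higher overall.

increases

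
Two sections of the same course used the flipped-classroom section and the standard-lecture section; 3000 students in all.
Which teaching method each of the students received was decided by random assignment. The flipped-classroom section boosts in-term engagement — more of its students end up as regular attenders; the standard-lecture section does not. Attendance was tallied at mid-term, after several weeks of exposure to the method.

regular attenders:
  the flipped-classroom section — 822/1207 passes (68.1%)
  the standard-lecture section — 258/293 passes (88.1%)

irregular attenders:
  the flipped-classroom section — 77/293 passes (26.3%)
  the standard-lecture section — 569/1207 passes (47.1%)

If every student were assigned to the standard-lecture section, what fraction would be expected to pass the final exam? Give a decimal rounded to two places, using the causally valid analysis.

0.55

the standard-lecture section is higher inside every mid-term attendance stratum but the flipped-classroom section is higher in aggregate. Whether to stratify depends on how mid-term attendance relates to the teaching method.
The distribution of mid-term attendance is itself part of what the teaching method does — it is an intermediate outcome. Holding it fixed would remove that part of the effect; the total effect is the pooled difference.
So P(outcome | do(the standard-lecture section)) is just the pooled rate for the standard-lecture section: 827/1500 = 0.551.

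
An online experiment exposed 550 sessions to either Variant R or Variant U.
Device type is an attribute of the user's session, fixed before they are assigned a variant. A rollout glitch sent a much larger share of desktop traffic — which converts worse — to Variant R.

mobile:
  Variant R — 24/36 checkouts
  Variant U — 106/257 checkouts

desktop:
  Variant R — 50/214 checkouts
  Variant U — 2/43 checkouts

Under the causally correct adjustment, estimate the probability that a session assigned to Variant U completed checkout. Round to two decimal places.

Within every device type level Variant R has the higher rate, yet pooled Variant U does — Simpson's reversal.
Since device type is a pre-existing factor (not a product of the variant) and it affects the outcome on its own, it is a confounder. The stratified rates, not the pooled rate, identify the causal effect.
Standardising Variant U to the population device type mix: 0.533·106/257 + 0.467·2/43 = 0.241.

0.24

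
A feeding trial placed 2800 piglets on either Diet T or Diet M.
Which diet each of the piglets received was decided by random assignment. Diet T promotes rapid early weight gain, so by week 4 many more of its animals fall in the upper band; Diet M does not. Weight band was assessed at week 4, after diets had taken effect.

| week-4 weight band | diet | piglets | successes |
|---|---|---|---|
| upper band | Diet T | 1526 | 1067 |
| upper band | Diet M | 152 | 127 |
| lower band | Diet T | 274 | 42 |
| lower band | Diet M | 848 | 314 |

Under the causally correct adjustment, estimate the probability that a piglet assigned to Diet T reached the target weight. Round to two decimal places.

0.62

Stratifying would compare diets among piglets the diets themselves sorted into week-4 weight band groups — a form of selection on an intermediate. The unconditioned pooled rates give the total causal effect.
So P(outcome | do(Diet T)) is just the pooled rate for Diet T: 1109/1800 = 0.616.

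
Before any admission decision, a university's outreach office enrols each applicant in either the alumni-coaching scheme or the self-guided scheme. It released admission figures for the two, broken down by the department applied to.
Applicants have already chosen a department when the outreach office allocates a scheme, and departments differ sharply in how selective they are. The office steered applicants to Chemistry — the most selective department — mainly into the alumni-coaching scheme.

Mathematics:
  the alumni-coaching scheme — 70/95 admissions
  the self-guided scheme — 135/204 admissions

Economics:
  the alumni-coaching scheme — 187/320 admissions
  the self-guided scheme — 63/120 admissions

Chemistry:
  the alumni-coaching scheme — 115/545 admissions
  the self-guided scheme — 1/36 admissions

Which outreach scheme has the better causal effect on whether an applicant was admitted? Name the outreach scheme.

the alumni-coaching scheme

Department differs across outreach schemes for reasons unrelated to any effect of the outreach scheme itself, and it separately predicts the outcome — a classic confounder. We must compare within department levels.
Within each level — Mathematics: 73.7% vs 66.2%; Economics: 58.4% vs 52.5%; Chemistry: 21.1% vs 2.8% — the alumni-coaching scheme is higher every time.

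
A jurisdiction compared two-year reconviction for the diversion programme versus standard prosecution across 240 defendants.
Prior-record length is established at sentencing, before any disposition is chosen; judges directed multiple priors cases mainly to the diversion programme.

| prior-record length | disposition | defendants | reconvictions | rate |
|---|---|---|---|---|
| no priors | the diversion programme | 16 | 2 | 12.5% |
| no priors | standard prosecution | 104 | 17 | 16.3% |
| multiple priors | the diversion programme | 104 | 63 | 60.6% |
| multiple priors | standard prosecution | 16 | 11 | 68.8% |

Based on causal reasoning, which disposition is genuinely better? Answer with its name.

Since prior-record length is a pre-existing factor (not a product of the disposition) and it affects the outcome on its own, it is a confounder. The stratified rates, not the pooled rate, identify the causal effect.
Within each level — no priors: 12.5% vs 16.3%; multiple priors: 60.6% vs 68.8% — the diversion programme is lower every time.

the diversion programme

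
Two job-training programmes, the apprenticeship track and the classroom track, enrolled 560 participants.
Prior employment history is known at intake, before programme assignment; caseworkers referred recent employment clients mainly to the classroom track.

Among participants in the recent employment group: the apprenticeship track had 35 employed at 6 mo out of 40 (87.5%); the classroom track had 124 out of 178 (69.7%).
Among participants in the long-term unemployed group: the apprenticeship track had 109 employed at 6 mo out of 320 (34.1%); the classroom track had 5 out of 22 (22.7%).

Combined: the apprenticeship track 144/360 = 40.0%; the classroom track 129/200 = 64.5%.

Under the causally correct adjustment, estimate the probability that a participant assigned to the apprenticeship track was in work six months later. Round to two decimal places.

Prior employment history satisfies the back-door criterion: it is not a descendant of the programme, and it blocks the spurious path from programme to outcome. Adjusting for it (i.e., using the within-prior employment history rates) gives the causal effect.
Standardising the apprenticeship track to the population prior employment history mix: 0.389·35/40 + 0.611·109/320 = 0.549.

0.55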